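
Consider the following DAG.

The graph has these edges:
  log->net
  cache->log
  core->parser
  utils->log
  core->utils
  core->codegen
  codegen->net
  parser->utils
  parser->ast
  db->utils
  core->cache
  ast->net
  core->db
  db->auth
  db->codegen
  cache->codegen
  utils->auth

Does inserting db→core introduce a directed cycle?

Yes

Adding db→core creates a cycle iff core can already reach db.
Path from core: core → db.
So core → … → db → core is a cycle.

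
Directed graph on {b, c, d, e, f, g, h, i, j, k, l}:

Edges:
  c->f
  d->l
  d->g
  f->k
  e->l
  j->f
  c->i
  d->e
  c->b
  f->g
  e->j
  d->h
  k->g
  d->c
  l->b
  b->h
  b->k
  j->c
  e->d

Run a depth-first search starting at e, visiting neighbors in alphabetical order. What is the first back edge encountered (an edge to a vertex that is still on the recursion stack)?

d→e

DFS from e (visiting neighbors in alphabetical order); mark gray on enter, black on exit:
e gray
  d gray
    c gray
      b gray
        h gray
        h black
        k gray
          g gray
          g black
        k black
      b black
      f gray
        f→g: g black — skip
        f→k: k black — skip
      f black
      i gray
      i black
    c black
    d→e: e is gray → back edge
First back edge: d → e.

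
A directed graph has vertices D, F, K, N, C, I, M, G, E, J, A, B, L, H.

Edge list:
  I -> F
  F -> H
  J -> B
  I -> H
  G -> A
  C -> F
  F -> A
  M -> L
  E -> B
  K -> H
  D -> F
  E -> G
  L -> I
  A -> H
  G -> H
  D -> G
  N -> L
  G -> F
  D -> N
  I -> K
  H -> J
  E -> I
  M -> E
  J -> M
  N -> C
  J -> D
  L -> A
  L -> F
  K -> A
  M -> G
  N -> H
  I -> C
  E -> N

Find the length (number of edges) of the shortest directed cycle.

For each vertex v, BFS finds the shortest path from v back to v.
The shortest such closed walk is J → D → N → H → J, length 4.

4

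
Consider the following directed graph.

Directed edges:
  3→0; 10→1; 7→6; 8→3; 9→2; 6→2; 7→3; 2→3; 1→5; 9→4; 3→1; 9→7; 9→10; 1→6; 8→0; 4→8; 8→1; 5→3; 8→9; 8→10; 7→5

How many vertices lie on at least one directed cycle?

8

A vertex is on a directed cycle iff it belongs to a strongly connected component of size ≥ 2 (or has a self-loop).
The vertices on cycles are {1, 2, 3, 4, 5, 6, 8, 9} — 8 in total.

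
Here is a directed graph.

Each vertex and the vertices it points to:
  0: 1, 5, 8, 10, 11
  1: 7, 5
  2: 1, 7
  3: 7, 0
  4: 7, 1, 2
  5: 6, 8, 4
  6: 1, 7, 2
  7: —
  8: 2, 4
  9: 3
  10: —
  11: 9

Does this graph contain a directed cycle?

Yes

DFS with white/gray/black marking, starting from 10:
10 gray
10 black
0 gray
  1 gray
    7 gray
    7 black
    5 gray
      6 gray
        6→1: 1 is gray → back edge
Back edge found, so a cycle exists: 1 → 5 → 6 → 1.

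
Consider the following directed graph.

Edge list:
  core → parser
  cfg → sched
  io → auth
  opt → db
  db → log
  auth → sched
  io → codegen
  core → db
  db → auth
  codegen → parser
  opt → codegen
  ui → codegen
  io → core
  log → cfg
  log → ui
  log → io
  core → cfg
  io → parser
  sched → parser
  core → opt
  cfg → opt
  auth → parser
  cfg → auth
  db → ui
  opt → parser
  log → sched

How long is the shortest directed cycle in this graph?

4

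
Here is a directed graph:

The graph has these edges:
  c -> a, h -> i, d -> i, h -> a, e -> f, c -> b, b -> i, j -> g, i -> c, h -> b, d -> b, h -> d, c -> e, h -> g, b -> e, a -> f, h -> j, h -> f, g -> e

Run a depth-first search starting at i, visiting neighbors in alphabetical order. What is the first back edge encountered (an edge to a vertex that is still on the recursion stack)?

b->i

DFS from i (visiting neighbors in alphabetical order); mark gray on enter, black on exit:
i gray
  c gray
    a gray
      f gray
      f black
    a black
    b gray
      e gray
        e→f: f black — skip
      e black
      b→i: i is gray → back edge
First back edge: b → i.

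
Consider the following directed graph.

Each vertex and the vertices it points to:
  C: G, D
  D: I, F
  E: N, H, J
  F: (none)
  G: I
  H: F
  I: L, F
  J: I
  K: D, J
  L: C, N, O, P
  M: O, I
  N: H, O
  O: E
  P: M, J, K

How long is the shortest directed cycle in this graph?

3

For each vertex v, BFS finds the shortest path from v back to v.
The shortest such closed walk is O → E → N → O, length 3.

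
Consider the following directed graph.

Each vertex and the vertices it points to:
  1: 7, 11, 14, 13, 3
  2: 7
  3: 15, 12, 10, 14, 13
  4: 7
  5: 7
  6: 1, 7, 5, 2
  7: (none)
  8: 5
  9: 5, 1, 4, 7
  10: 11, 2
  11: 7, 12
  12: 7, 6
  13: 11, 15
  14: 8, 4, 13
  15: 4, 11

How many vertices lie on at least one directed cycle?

A vertex is on a directed cycle iff it belongs to a strongly connected component of size ≥ 2 (or has a self-loop).
The vertices on cycles are {1, 3, 6, 10, 11, 12, 13, 14, 15} — 9 in total.

9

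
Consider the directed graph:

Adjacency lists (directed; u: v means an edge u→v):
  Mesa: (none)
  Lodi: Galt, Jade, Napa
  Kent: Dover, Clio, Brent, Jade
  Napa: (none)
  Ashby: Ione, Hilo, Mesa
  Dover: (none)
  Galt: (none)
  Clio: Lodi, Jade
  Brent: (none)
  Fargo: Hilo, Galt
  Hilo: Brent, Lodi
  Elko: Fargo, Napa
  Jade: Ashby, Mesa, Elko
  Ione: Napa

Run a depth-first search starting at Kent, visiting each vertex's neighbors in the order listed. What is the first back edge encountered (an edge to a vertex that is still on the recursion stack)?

Hilo→Lodi

DFS from Kent (visiting each vertex's neighbors in the order listed); mark gray on enter, black on exit:
Kent gray
  Dover gray
  Dover black
  Clio gray
    Lodi gray
      Galt gray
      Galt black
      Jade gray
        Ashby gray
          Ione gray
            Napa gray
            Napa black
          Ione black
          Hilo gray
            Brent gray
            Brent black
            Hilo→Lodi: Lodi is gray → back edge
First back edge: Hilo → Lodi.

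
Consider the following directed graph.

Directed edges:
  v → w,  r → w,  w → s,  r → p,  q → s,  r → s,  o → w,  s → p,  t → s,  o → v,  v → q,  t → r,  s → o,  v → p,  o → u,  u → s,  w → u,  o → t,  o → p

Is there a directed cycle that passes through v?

Yes

v is on a cycle iff v can reach itself via ≥1 edge.
v → w → s → o → v — yes.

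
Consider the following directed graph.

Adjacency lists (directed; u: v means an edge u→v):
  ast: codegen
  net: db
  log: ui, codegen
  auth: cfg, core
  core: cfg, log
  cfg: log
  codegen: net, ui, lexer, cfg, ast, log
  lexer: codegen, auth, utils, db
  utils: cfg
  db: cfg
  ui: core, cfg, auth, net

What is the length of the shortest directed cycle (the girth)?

For each vertex v, BFS finds the shortest path from v back to v.
The shortest such closed walk is lexer → codegen → lexer, length 2.

2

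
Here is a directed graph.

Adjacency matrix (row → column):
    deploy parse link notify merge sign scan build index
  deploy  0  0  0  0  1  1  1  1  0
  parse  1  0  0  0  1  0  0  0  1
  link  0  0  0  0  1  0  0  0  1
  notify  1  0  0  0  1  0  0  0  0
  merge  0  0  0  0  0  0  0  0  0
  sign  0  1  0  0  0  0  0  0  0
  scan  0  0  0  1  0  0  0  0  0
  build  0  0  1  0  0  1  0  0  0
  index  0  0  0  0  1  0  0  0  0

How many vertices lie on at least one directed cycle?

6

A vertex is on a directed cycle iff it belongs to a strongly connected component of size ≥ 2 (or has a self-loop).
The vertices on cycles are {scan, sign, build, parse, deploy, notify} — 6 in total.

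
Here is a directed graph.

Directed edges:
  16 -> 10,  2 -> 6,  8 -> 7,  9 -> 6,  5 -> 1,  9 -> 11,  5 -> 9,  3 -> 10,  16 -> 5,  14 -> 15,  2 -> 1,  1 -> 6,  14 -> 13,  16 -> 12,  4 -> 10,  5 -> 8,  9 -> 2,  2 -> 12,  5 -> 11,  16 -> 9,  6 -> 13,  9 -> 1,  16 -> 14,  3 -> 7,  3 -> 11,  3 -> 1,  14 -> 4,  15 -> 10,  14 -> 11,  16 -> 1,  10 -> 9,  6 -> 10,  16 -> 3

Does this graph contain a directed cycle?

DFS with white/gray/black marking, starting from 14:
14 gray
  4 gray
    10 gray
      9 gray
        6 gray
          6→10: 10 is gray → back edge
Back edge found, so a cycle exists: 10 → 9 → 6 → 10.

Yes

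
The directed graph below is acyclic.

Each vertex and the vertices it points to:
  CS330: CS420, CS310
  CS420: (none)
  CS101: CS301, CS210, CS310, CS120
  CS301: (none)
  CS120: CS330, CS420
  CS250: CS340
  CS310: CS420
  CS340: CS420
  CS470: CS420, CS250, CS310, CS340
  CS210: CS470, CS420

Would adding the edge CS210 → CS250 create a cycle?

Adding CS210→CS250 creates a cycle iff CS250 can already reach CS210.
Explore from CS250: no path reaches CS210. The graph stays acyclic.

No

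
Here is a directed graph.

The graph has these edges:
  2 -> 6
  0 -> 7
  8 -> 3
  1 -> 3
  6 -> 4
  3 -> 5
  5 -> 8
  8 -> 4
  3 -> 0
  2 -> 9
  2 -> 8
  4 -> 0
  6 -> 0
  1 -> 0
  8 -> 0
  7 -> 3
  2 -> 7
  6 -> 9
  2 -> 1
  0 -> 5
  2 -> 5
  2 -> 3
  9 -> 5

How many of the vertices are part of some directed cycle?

A vertex is on a directed cycle iff it belongs to a strongly connected component of size ≥ 2 (or has a self-loop).
The vertices on cycles are {0, 3, 4, 5, 7, 8} — 6 in total.

6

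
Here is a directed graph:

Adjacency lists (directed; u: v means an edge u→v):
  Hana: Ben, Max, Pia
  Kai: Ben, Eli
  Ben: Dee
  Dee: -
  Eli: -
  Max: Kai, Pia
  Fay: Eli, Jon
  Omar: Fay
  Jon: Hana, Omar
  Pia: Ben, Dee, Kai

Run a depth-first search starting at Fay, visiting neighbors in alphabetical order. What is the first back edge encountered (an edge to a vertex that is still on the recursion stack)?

Omar→Fay

DFS from Fay (visiting neighbors in alphabetical order); mark gray on enter, black on exit:
Fay gray
  Eli gray
  Eli black
  Jon gray
    Hana gray
      Ben gray
        Dee gray
        Dee black
      Ben black
      Max gray
        Kai gray
          Kai→Ben: Ben black — skip
          Kai→Eli: Eli black — skip
        Kai black
        Pia gray
          Pia→Ben: Ben black — skip
          Pia→Dee: Dee black — skip
          Pia→Kai: Kai black — skip
        Pia black
      Max black
      Hana→Pia: Pia black — skip
    Hana black
    Omar gray
      Omar→Fay: Fay is gray → back edge
First back edge: Omar → Fay.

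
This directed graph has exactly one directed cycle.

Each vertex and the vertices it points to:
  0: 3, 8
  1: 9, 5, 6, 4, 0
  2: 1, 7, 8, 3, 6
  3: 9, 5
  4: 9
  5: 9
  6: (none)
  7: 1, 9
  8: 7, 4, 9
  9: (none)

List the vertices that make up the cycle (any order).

0, 1, 7, 8

DFS with gray/black marking from 7:
7 gray
  1 gray
    9 gray
    9 black
    5 gray
      5→9: 9 black — skip
    5 black
    6 gray
    6 black
    4 gray
      4→9: 9 black — skip
    4 black
    0 gray
      3 gray
        3→9: 9 black — skip
        3→5: 5 black — skip
      3 black
      8 gray
        8→7: 7 is gray → back edge
Back edge closes the cycle 7 → 1 → 0 → 8 → 7; its vertices are {0, 1, 7, 8}.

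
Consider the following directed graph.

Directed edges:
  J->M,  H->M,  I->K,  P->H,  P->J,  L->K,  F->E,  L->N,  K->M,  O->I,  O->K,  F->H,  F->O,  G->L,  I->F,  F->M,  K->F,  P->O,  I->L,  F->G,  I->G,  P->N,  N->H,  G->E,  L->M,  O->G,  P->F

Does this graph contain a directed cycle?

Yes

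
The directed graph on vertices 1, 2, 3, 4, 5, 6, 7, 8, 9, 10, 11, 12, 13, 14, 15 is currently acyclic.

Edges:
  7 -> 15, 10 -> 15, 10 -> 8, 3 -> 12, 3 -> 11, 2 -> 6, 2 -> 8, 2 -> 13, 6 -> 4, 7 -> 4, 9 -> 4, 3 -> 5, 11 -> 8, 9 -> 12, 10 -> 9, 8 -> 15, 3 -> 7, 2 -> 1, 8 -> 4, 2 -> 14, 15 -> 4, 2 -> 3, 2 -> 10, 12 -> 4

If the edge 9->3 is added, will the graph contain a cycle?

No

Adding 9→3 creates a cycle iff 3 can already reach 9.
Explore from 3: no path reaches 9. The graph stays acyclic.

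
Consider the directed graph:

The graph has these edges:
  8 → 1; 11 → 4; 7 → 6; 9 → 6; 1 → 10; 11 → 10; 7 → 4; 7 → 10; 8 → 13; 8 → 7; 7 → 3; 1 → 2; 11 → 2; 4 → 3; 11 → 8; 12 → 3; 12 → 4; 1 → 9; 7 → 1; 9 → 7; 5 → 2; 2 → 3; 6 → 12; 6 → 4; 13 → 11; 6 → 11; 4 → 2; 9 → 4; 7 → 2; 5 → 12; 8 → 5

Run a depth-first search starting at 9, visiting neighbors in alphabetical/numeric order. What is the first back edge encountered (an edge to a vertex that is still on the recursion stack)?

1→9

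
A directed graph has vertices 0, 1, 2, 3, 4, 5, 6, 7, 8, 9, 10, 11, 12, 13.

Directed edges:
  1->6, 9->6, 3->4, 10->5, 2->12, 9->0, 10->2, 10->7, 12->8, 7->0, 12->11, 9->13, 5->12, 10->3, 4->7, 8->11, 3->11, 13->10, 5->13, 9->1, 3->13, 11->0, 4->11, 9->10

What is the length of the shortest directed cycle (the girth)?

3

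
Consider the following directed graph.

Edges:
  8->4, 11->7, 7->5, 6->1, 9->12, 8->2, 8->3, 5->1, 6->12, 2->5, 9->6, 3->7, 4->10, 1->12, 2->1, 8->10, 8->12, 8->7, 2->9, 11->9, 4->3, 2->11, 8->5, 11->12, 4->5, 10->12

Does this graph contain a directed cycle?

No

DFS with white/gray/black marking, starting from 3:
3 gray
  7 gray
    5 gray
      1 gray
        12 gray
        12 black
      1 black
    5 black
  7 black
3 black
2 gray
  9 gray
    6 gray
      6→12: 12 black — skip
      6→1: 1 black — skip
    6 black
    9→12: 12 black — skip
  9 black
  2→1: 1 black — skip
  2→5: 5 black — skip
  11 gray
    11→7: 7 black — skip
    11→12: 12 black — skip
    11→9: 9 black — skip
  11 black
2 black
4 gray
  4→5: 5 black — skip
  4→3: 3 black — skip
  10 gray
    10→12: 12 black — skip
  10 black
4 black
8 gray
  8→2: 2 black — skip
  8→10: 10 black — skip
  8→5: 5 black — skip
  8→4: 4 black — skip
  8→3: 3 black — skip
  8→12: 12 black — skip
  8→7: 7 black — skip
8 black
Every edge goes to a white or black vertex — no back edge, so the graph is acyclic.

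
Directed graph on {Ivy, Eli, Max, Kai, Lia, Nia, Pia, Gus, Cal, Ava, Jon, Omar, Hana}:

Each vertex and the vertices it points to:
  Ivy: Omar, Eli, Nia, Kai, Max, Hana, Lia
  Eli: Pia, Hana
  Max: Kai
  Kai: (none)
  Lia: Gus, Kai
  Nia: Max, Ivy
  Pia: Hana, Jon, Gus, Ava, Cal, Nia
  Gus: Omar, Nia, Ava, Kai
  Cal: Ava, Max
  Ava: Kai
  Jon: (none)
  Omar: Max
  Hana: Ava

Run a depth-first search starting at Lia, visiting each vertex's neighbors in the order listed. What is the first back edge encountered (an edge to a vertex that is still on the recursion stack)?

Pia->Gus

DFS from Lia (visiting each vertex's neighbors in the order listed); mark gray on enter, black on exit:
Lia gray
  Gus gray
    Omar gray
      Max gray
        Kai gray
        Kai black
      Max black
    Omar black
    Nia gray
      Nia→Max: Max black — skip
      Ivy gray
        Ivy→Omar: Omar black — skip
        Eli gray
          Pia gray
            Hana gray
              Ava gray
                Ava→Kai: Kai black — skip
              Ava black
            Hana black
            Jon gray
            Jon black
            Pia→Gus: Gus is gray → back edge
First back edge: Pia → Gus.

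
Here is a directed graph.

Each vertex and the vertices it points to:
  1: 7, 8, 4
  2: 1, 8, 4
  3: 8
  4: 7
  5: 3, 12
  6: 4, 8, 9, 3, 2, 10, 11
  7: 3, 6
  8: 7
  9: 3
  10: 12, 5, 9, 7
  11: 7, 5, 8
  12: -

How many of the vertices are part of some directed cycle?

11

A vertex is on a directed cycle iff it belongs to a strongly connected component of size ≥ 2 (or has a self-loop).
The vertices on cycles are {1, 2, 3, 4, 5, 6, 7, 8, 9, 10, 11} — 11 in total.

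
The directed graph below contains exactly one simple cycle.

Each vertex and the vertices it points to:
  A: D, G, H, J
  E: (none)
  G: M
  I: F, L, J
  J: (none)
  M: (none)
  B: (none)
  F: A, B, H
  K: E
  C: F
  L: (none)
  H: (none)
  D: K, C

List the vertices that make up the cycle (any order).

A, C, D, F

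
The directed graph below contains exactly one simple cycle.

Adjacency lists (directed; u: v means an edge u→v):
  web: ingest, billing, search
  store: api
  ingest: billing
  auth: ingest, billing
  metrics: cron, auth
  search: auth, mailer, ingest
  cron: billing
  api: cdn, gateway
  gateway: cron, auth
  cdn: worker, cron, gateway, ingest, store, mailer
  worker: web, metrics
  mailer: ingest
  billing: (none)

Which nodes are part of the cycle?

api, cdn, store

DFS with gray/black marking from cdn:
cdn gray
  worker gray
    web gray
      ingest gray
        billing gray
        billing black
      ingest black
      web→billing: billing black — skip
      search gray
        auth gray
          auth→ingest: ingest black — skip
          auth→billing: billing black — skip
        auth black
        mailer gray
          mailer→ingest: ingest black — skip
        mailer black
        search→ingest: ingest black — skip
      search black
    web black
    metrics gray
      cron gray
        cron→billing: billing black — skip
      cron black
      metrics→auth: auth black — skip
    metrics black
  worker black
  cdn→cron: cron black — skip
  gateway gray
    gateway→cron: cron black — skip
    gateway→auth: auth black — skip
  gateway black
  cdn→ingest: ingest black — skip
  store gray
    api gray
      api→cdn: cdn is gray → back edge
Back edge closes the cycle cdn → store → api → cdn; its vertices are {api, cdn, store}.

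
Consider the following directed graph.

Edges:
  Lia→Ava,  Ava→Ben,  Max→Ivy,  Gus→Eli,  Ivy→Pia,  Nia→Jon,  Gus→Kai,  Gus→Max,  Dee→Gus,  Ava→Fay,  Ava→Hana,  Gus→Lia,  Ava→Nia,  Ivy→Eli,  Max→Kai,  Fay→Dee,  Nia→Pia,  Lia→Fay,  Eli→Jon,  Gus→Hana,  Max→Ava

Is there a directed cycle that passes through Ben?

No

Ben lies on a cycle iff there is a path from Ben back to itself.
Exploring from Ben, it never reaches itself; equivalently, its strongly connected component is a singleton.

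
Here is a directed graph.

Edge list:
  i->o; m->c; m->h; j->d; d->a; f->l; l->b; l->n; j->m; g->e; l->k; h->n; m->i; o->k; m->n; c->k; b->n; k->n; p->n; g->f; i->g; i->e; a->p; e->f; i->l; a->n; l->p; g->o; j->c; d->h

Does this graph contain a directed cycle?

DFS with white/gray/black marking, starting from b:
b gray
  n gray
  n black
b black
a gray
  p gray
    p→n: n black — skip
  p black
  a→n: n black — skip
a black
c gray
  k gray
    k→n: n black — skip
  k black
c black
d gray
  h gray
    h→n: n black — skip
  h black
  d→a: a black — skip
d black
e gray
  f gray
    l gray
      l→p: p black — skip
      l→b: b black — skip
      l→k: k black — skip
      l→n: n black — skip
    l black
  f black
e black
g gray
  g→e: e black — skip
  g→f: f black — skip
  o gray
    o→k: k black — skip
  o black
g black
i gray
  i→g: g black — skip
  i→o: o black — skip
  i→e: e black — skip
  i→l: l black — skip
i black
j gray
  j→d: d black — skip
  m gray
    m→h: h black — skip
    m→c: c black — skip
    m→i: i black — skip
    m→n: n black — skip
  m black
  j→c: c black — skip
j black
Every edge goes to a white or black vertex — no back edge, so the graph is acyclic.

No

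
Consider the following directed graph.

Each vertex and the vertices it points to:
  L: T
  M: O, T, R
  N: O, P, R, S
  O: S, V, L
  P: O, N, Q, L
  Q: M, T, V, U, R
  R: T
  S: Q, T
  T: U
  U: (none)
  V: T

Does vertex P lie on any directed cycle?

Yes

P is on a cycle iff P can reach itself via ≥1 edge.
P → N → P — yes.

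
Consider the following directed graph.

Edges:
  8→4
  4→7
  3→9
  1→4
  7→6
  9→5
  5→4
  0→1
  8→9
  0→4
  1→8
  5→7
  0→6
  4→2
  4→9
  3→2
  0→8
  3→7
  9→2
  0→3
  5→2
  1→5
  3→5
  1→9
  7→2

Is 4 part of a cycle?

Yes

4 is on a cycle iff 4 can reach itself via ≥1 edge.
4 → 9 → 5 → 4 — yes.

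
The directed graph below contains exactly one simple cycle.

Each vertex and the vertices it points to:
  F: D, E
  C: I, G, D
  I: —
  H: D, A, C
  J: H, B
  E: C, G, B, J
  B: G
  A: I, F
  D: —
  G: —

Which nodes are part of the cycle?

DFS with gray/black marking from F:
F gray
  D gray
  D black
  E gray
    C gray
      I gray
      I black
      G gray
      G black
      C→D: D black — skip
    C black
    E→G: G black — skip
    B gray
      B→G: G black — skip
    B black
    J gray
      H gray
        H→D: D black — skip
        A gray
          A→I: I black — skip
          A→F: F is gray → back edge
Back edge closes the cycle F → E → J → H → A → F; its vertices are {A, E, F, H, J}.

A, E, F, H, J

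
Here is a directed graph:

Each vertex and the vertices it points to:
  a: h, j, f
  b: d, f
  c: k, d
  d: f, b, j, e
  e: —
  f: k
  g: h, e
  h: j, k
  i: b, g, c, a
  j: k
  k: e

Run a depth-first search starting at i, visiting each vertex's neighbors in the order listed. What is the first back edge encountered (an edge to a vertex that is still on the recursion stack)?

d→b

DFS from i (visiting each vertex's neighbors in the order listed); mark gray on enter, black on exit:
i gray
  b gray
    d gray
      f gray
        k gray
          e gray
          e black
        k black
      f black
      d→b: b is gray → back edge
First back edge: d → b.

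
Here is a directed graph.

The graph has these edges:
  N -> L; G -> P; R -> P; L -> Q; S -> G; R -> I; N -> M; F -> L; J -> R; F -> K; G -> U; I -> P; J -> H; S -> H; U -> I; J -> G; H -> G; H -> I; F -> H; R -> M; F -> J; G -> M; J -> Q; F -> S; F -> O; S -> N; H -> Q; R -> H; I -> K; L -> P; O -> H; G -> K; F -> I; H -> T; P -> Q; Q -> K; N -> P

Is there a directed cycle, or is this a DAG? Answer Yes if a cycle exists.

DFS with white/gray/black marking, starting from K:
K gray
K black
F gray
  O gray
    H gray
      I gray
        P gray
          Q gray
            Q→K: K black — skip
          Q black
        P black
        I→K: K black — skip
      I black
      H→Q: Q black — skip
      T gray
      T black
      G gray
        U gray
          U→I: I black — skip
        U black
        G→K: K black — skip
        M gray
        M black
        G→P: P black — skip
      G black
    H black
  O black
  F→H: H black — skip
  F→I: I black — skip
  S gray
    S→H: H black — skip
    S→G: G black — skip
    N gray
      L gray
        L→P: P black — skip
        L→Q: Q black — skip
      L black
      N→M: M black — skip
      N→P: P black — skip
    N black
  S black
  F→K: K black — skip
  F→L: L black — skip
  J gray
    J→G: G black — skip
    J→H: H black — skip
    R gray
      R→I: I black — skip
      R→P: P black — skip
      R→M: M black — skip
      R→H: H black — skip
    R black
    J→Q: Q black — skip
  J black
F black
Every edge goes to a white or black vertex — no back edge, so the graph is acyclic.

No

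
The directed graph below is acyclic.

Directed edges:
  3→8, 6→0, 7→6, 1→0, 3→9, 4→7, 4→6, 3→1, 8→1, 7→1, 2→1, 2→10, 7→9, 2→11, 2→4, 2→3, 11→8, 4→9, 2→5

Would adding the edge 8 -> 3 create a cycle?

Yes

Adding 8→3 creates a cycle iff 3 can already reach 8.
Path from 3: 3 → 8.
So 3 → … → 8 → 3 is a cycle.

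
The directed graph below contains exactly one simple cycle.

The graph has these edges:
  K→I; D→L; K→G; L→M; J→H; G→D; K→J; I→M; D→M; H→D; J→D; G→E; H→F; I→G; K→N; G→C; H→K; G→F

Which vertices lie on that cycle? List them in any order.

H, J, K

DFS with gray/black marking from K:
K gray
  N gray
  N black
  I gray
    G gray
      F gray
      F black
      D gray
        M gray
        M black
        L gray
          L→M: M black — skip
        L black
      D black
      E gray
      E black
      C gray
      C black
    G black
    I→M: M black — skip
  I black
  J gray
    J→D: D black — skip
    H gray
      H→K: K is gray → back edge
Back edge closes the cycle K → J → H → K; its vertices are {H, J, K}.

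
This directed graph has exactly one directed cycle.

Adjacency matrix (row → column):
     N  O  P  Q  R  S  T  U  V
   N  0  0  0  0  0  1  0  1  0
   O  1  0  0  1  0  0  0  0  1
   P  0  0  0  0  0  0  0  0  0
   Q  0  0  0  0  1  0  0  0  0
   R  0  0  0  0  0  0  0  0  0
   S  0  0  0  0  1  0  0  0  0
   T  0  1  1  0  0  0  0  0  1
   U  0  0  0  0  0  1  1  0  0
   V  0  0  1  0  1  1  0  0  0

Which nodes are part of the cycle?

N, O, T, U

DFS with gray/black marking from T:
T gray
  O gray
    Q gray
      R gray
      R black
    Q black
    V gray
      S gray
        S→R: R black — skip
      S black
      V→R: R black — skip
      P gray
      P black
    V black
    N gray
      U gray
        U→T: T is gray → back edge
Back edge closes the cycle T → O → N → U → T; its vertices are {N, O, T, U}.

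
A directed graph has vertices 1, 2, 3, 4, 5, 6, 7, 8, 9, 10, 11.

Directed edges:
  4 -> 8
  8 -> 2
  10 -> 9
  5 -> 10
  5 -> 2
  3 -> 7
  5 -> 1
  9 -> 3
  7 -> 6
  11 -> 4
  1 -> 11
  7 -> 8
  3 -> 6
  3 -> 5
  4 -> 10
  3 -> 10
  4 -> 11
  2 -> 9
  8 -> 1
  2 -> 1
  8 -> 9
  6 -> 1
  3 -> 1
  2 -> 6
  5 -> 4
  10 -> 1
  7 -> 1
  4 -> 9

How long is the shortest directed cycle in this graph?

For each vertex v, BFS finds the shortest path from v back to v.
The shortest such closed walk is 4 → 11 → 4, length 2.

2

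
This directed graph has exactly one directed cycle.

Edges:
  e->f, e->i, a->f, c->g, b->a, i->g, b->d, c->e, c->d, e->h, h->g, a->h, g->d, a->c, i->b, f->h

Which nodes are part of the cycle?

a, b, c, e, i

DFS with gray/black marking from e:
e gray
  f gray
    h gray
      g gray
        d gray
        d black
      g black
    h black
  f black
  e→h: h black — skip
  i gray
    b gray
      b→d: d black — skip
      a gray
        c gray
          c→g: g black — skip
          c→d: d black — skip
          c→e: e is gray → back edge
Back edge closes the cycle e → i → b → a → c → e; its vertices are {a, b, c, e, i}.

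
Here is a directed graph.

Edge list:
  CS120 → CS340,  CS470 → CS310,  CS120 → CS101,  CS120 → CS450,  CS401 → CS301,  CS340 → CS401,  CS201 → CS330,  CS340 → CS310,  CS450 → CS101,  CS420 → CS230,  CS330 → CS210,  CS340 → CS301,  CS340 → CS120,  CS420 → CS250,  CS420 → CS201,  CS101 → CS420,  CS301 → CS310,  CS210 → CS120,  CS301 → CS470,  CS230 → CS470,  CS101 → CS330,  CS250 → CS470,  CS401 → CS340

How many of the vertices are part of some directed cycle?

A vertex is on a directed cycle iff it belongs to a strongly connected component of size ≥ 2 (or has a self-loop).
The vertices on cycles are {CS101, CS120, CS201, CS210, CS330, CS340, CS401, CS420, CS450} — 9 in total.

9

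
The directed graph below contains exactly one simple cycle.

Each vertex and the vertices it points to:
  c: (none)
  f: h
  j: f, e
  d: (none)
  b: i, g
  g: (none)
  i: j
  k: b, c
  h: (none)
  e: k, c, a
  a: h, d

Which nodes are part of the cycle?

DFS with gray/black marking from j:
j gray
  f gray
    h gray
    h black
  f black
  e gray
    k gray
      b gray
        i gray
          i→j: j is gray → back edge
Back edge closes the cycle j → e → k → b → i → j; its vertices are {b, e, i, j, k}.

b, e, i, j, k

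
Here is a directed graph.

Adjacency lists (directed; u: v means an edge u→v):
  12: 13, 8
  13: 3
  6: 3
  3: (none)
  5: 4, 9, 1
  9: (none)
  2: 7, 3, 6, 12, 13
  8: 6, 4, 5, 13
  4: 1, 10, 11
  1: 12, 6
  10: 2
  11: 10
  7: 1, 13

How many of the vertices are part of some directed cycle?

A vertex is on a directed cycle iff it belongs to a strongly connected component of size ≥ 2 (or has a self-loop).
The vertices on cycles are {1, 2, 4, 5, 7, 8, 10, 11, 12} — 9 in total.

9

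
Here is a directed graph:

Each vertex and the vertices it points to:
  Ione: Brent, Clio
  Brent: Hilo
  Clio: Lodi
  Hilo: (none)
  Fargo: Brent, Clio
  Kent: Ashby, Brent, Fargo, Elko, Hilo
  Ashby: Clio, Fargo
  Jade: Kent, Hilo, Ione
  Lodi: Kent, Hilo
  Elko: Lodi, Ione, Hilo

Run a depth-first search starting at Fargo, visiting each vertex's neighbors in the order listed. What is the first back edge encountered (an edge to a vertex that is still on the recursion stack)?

Ashby→Clio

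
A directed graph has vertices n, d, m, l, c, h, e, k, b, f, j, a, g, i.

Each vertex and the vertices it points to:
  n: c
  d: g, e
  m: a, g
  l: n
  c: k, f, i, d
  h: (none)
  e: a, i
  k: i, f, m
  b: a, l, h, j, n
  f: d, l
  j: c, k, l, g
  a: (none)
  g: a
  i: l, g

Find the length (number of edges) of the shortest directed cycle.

For each vertex v, BFS finds the shortest path from v back to v.
The shortest such closed walk is c → i → l → n → c, length 4.

4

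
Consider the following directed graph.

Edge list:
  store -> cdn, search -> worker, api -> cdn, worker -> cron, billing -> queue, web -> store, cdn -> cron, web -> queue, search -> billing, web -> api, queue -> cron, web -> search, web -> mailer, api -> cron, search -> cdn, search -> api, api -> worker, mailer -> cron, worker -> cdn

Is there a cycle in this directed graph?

DFS with white/gray/black marking, starting from mailer:
mailer gray
  cron gray
  cron black
mailer black
worker gray
  worker→cron: cron black — skip
  cdn gray
    cdn→cron: cron black — skip
  cdn black
worker black
web gray
  search gray
    search→worker: worker black — skip
    billing gray
      queue gray
        queue→cron: cron black — skip
      queue black
    billing black
    api gray
      api→worker: worker black — skip
      api→cron: cron black — skip
      api→cdn: cdn black — skip
    api black
    search→cdn: cdn black — skip
  search black
  web→api: api black — skip
  store gray
    store→cdn: cdn black — skip
  store black
  web→mailer: mailer black — skip
  web→queue: queue black — skip
web black
Every edge goes to a white or black vertex — no back edge, so the graph is acyclic.

No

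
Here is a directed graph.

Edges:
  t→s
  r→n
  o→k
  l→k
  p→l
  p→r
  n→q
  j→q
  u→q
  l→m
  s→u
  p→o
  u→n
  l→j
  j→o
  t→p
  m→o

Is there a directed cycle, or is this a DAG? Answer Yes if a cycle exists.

DFS with white/gray/black marking, starting from n:
n gray
  q gray
  q black
n black
t gray
  p gray
    r gray
      r→n: n black — skip
    r black
    l gray
      m gray
        o gray
          k gray
          k black
        o black
      m black
      j gray
        j→q: q black — skip
        j→o: o black — skip
      j black
      l→k: k black — skip
    l black
    p→o: o black — skip
  p black
  s gray
    u gray
      u→q: q black — skip
      u→n: n black — skip
    u black
  s black
t black
Every edge goes to a white or black vertex — no back edge, so the graph is acyclic.

No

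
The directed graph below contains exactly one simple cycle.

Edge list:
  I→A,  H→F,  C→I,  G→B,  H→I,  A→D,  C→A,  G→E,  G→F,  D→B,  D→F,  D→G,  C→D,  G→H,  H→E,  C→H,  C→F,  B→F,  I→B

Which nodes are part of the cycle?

DFS with gray/black marking from D:
D gray
  G gray
    H gray
      I gray
        B gray
          F gray
          F black
        B black
        A gray
          A→D: D is gray → back edge
Back edge closes the cycle D → G → H → I → A → D; its vertices are {A, D, G, H, I}.

A, D, G, H, I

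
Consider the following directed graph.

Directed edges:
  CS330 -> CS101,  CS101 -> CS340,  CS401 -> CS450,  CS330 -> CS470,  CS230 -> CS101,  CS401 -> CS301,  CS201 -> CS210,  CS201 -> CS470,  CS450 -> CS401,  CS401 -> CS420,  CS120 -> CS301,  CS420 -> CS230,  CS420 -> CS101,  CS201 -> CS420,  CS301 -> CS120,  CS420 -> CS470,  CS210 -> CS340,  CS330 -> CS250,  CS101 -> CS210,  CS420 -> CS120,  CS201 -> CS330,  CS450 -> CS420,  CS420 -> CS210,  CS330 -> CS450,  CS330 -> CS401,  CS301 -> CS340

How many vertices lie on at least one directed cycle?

4

A vertex is on a directed cycle iff it belongs to a strongly connected component of size ≥ 2 (or has a self-loop).
The vertices on cycles are {CS120, CS301, CS401, CS450} — 4 in total.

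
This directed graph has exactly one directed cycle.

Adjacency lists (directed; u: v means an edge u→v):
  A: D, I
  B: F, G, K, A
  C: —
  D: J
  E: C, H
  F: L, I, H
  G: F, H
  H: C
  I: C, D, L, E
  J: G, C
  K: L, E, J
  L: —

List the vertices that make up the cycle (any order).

D, F, G, I, J

DFS with gray/black marking from F:
F gray
  L gray
  L black
  I gray
    C gray
    C black
    D gray
      J gray
        G gray
          G→F: F is gray → back edge
Back edge closes the cycle F → I → D → J → G → F; its vertices are {D, F, G, I, J}.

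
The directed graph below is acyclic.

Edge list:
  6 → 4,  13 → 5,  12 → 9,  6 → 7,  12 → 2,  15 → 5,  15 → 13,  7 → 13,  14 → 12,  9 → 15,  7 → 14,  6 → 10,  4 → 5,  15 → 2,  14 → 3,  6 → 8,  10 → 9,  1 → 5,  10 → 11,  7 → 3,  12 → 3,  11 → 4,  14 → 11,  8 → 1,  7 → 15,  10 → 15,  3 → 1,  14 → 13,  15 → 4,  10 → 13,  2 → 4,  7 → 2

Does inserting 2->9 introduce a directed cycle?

Yes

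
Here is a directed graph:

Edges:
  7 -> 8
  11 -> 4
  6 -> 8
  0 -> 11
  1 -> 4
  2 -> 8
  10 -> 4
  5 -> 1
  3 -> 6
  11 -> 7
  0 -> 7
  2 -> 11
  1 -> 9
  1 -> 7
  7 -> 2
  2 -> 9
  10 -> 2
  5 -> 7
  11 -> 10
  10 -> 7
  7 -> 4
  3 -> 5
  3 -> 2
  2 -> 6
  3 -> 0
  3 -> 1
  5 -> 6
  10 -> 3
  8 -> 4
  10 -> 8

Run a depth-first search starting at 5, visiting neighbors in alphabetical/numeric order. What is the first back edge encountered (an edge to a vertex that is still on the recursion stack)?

11->7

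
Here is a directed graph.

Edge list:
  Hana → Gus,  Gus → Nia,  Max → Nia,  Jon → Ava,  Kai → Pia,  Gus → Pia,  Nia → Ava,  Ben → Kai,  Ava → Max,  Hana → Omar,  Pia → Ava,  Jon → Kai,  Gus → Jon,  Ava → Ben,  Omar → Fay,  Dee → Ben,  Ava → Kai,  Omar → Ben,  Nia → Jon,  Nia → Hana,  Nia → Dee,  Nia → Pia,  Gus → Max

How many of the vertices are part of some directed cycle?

11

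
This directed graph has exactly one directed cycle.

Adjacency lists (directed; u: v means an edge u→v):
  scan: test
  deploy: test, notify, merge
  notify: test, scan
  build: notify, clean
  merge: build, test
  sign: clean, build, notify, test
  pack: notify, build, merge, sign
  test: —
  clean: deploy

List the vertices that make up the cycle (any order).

DFS with gray/black marking from build:
build gray
  notify gray
    test gray
    test black
    scan gray
      scan→test: test black — skip
    scan black
  notify black
  clean gray
    deploy gray
      deploy→test: test black — skip
      deploy→notify: notify black — skip
      merge gray
        merge→build: build is gray → back edge
Back edge closes the cycle build → clean → deploy → merge → build; its vertices are {build, clean, merge, deploy}.

build, clean, merge, deploy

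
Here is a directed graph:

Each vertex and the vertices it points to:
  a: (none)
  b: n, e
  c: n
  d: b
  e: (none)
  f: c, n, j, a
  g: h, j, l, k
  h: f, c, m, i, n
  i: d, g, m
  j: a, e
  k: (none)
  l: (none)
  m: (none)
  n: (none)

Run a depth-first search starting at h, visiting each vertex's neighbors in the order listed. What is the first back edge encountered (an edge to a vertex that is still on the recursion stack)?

g->h

DFS from h (visiting each vertex's neighbors in the order listed); mark gray on enter, black on exit:
h gray
  f gray
    c gray
      n gray
      n black
    c black
    f→n: n black — skip
    j gray
      a gray
      a black
      e gray
      e black
    j black
    f→a: a black — skip
  f black
  h→c: c black — skip
  m gray
  m black
  i gray
    d gray
      b gray
        b→n: n black — skip
        b→e: e black — skip
      b black
    d black
    g gray
      g→h: h is gray → back edge
First back edge: g → h.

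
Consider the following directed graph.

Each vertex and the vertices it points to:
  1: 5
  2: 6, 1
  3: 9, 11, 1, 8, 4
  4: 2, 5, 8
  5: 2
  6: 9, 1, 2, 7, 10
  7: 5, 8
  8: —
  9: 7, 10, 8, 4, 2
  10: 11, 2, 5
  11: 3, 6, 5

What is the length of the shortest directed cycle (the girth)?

2

For each vertex v, BFS finds the shortest path from v back to v.
The shortest such closed walk is 11 → 3 → 11, length 2.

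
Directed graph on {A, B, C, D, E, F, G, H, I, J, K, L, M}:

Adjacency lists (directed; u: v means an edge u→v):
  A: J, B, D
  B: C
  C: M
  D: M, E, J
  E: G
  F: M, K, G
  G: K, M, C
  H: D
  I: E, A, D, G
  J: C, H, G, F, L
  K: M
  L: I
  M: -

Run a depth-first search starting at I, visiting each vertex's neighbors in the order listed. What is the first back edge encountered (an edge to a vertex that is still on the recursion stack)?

D→J

DFS from I (visiting each vertex's neighbors in the order listed); mark gray on enter, black on exit:
I gray
  E gray
    G gray
      K gray
        M gray
        M black
      K black
      G→M: M black — skip
      C gray
        C→M: M black — skip
      C black
    G black
  E black
  A gray
    J gray
      J→C: C black — skip
      H gray
        D gray
          D→M: M black — skip
          D→E: E black — skip
          D→J: J is gray → back edge
First back edge: D → J.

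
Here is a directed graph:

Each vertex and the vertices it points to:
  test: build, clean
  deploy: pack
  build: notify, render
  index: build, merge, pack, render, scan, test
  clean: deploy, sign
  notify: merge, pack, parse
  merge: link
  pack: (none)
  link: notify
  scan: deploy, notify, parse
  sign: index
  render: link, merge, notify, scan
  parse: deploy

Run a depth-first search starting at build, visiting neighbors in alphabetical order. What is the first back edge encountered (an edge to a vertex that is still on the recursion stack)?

DFS from build (visiting neighbors in alphabetical order); mark gray on enter, black on exit:
build gray
  notify gray
    merge gray
      link gray
        link→notify: notify is gray → back edge
First back edge: link → notify.

link->notify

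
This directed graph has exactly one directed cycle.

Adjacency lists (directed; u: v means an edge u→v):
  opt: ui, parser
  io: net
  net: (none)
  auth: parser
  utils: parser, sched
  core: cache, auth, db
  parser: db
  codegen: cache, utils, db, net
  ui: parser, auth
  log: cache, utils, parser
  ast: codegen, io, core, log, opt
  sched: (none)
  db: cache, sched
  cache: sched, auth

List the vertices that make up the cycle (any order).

DFS with gray/black marking from db:
db gray
  cache gray
    sched gray
    sched black
    auth gray
      parser gray
        parser→db: db is gray → back edge
Back edge closes the cycle db → cache → auth → parser → db; its vertices are {db, auth, cache, parser}.

db, auth, cache, parser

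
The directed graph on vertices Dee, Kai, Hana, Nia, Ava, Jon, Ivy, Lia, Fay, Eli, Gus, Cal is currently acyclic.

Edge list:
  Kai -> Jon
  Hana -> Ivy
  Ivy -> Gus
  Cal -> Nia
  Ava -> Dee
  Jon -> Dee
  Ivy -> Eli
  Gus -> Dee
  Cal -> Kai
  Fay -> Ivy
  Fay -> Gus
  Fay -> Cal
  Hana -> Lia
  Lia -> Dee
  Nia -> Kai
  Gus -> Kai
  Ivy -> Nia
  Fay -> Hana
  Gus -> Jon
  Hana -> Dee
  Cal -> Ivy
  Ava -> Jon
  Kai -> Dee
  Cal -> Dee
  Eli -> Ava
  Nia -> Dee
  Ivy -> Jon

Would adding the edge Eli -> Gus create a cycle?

No

Adding Eli→Gus creates a cycle iff Gus can already reach Eli.
Explore from Gus: no path reaches Eli. The graph stays acyclic.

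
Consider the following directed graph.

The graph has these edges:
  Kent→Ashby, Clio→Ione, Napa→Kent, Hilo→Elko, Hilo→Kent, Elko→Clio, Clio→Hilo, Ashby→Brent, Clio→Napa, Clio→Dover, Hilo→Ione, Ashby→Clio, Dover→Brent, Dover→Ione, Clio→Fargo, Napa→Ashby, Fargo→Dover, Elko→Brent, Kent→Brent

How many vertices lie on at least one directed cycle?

6

A vertex is on a directed cycle iff it belongs to a strongly connected component of size ≥ 2 (or has a self-loop).
The vertices on cycles are {Clio, Elko, Hilo, Kent, Napa, Ashby} — 6 in total.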